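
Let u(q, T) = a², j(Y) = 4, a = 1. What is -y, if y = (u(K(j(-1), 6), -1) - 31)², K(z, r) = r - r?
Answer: -900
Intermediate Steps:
K(z, r) = 0
u(q, T) = 1 (u(q, T) = 1² = 1)
y = 900 (y = (1 - 31)² = (-30)² = 900)
-y = -1*900 = -900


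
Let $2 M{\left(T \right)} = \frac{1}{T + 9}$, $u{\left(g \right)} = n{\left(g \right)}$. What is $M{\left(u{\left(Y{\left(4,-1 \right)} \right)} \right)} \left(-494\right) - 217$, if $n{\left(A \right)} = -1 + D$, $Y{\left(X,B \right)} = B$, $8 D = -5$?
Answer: $- \frac{14779}{59} \approx -250.49$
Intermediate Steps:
$D = - \frac{5}{8}$ ($D = \frac{1}{8} \left(-5\right) = - \frac{5}{8} \approx -0.625$)
$n{\left(A \right)} = - \frac{13}{8}$ ($n{\left(A \right)} = -1 - \frac{5}{8} = - \frac{13}{8}$)
$u{\left(g \right)} = - \frac{13}{8}$
$M{\left(T \right)} = \frac{1}{2 \left(9 + T\right)}$ ($M{\left(T \right)} = \frac{1}{2 \left(T + 9\right)} = \frac{1}{2 \left(9 + T\right)}$)
$M{\left(u{\left(Y{\left(4,-1 \right)} \right)} \right)} \left(-494\right) - 217 = \frac{1}{2 \left(9 - \frac{13}{8}\right)} \left(-494\right) - 217 = \frac{1}{2 \cdot \frac{59}{8}} \left(-494\right) - 217 = \frac{1}{2} \cdot \frac{8}{59} \left(-494\right) - 217 = \frac{4}{59} \left(-494\right) - 217 = - \frac{1976}{59} - 217 = - \frac{14779}{59}$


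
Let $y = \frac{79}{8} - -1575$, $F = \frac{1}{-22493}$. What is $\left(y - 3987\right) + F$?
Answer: $- \frac{432247989}{179944} \approx -2402.1$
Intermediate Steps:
$F = - \frac{1}{22493} \approx -4.4458 \cdot 10^{-5}$
$y = \frac{12679}{8}$ ($y = 79 \cdot \frac{1}{8} + 1575 = \frac{79}{8} + 1575 = \frac{12679}{8} \approx 1584.9$)
$\left(y - 3987\right) + F = \left(\frac{12679}{8} - 3987\right) - \frac{1}{22493} = - \frac{19217}{8} - \frac{1}{22493} = - \frac{432247989}{179944}$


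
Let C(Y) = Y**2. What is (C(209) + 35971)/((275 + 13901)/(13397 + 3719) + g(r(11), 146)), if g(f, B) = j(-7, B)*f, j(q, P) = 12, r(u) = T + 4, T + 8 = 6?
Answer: 85207727/26560 ≈ 3208.1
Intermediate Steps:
T = -2 (T = -8 + 6 = -2)
r(u) = 2 (r(u) = -2 + 4 = 2)
g(f, B) = 12*f
(C(209) + 35971)/((275 + 13901)/(13397 + 3719) + g(r(11), 146)) = (209**2 + 35971)/((275 + 13901)/(13397 + 3719) + 12*2) = (43681 + 35971)/(14176/17116 + 24) = 79652/(14176*(1/17116) + 24) = 79652/(3544/4279 + 24) = 79652/(106240/4279) = 79652*(4279/106240) = 85207727/26560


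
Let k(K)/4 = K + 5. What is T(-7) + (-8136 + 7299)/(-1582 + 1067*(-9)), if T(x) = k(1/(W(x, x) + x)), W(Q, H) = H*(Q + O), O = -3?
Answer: 14190571/704655 ≈ 20.138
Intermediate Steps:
W(Q, H) = H*(-3 + Q) (W(Q, H) = H*(Q - 3) = H*(-3 + Q))
k(K) = 20 + 4*K (k(K) = 4*(K + 5) = 4*(5 + K) = 20 + 4*K)
T(x) = 20 + 4/(x + x*(-3 + x)) (T(x) = 20 + 4/(x*(-3 + x) + x) = 20 + 4/(x + x*(-3 + x)))
T(-7) + (-8136 + 7299)/(-1582 + 1067*(-9)) = 4*(1 - 10*(-7) + 5*(-7)²)/(-7*(-2 - 7)) + (-8136 + 7299)/(-1582 + 1067*(-9)) = 4*(-⅐)*(1 + 70 + 5*49)/(-9) - 837/(-1582 - 9603) = 4*(-⅐)*(-⅑)*(1 + 70 + 245) - 837/(-11185) = 4*(-⅐)*(-⅑)*316 - 837*(-1/11185) = 1264/63 + 837/11185 = 14190571/704655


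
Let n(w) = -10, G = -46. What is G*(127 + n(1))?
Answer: -5382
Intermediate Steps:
G*(127 + n(1)) = -46*(127 - 10) = -46*117 = -5382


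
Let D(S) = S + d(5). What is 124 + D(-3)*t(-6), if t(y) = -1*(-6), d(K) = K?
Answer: 136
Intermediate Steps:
t(y) = 6
D(S) = 5 + S (D(S) = S + 5 = 5 + S)
124 + D(-3)*t(-6) = 124 + (5 - 3)*6 = 124 + 2*6 = 124 + 12 = 136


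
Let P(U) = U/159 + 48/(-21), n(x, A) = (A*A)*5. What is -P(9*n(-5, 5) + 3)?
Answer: -1784/371 ≈ -4.8086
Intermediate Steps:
n(x, A) = 5*A**2 (n(x, A) = A**2*5 = 5*A**2)
P(U) = -16/7 + U/159 (P(U) = U*(1/159) + 48*(-1/21) = U/159 - 16/7 = -16/7 + U/159)
-P(9*n(-5, 5) + 3) = -(-16/7 + (9*(5*5**2) + 3)/159) = -(-16/7 + (9*(5*25) + 3)/159) = -(-16/7 + (9*125 + 3)/159) = -(-16/7 + (1125 + 3)/159) = -(-16/7 + (1/159)*1128) = -(-16/7 + 376/53) = -1*1784/371 = -1784/371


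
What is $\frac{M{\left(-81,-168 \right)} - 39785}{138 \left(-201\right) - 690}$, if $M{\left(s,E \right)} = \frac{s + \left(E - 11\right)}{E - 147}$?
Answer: $\frac{2506403}{1790964} \approx 1.3995$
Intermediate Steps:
$M{\left(s,E \right)} = \frac{-11 + E + s}{-147 + E}$ ($M{\left(s,E \right)} = \frac{s + \left(-11 + E\right)}{-147 + E} = \frac{-11 + E + s}{-147 + E}$)
$\frac{M{\left(-81,-168 \right)} - 39785}{138 \left(-201\right) - 690} = \frac{\frac{-11 - 168 - 81}{-147 - 168} - 39785}{138 \left(-201\right) - 690} = \frac{\frac{1}{-315} \left(-260\right) - 39785}{-27738 - 690} = \frac{\left(- \frac{1}{315}\right) \left(-260\right) - 39785}{-28428} = \left(\frac{52}{63} - 39785\right) \left(- \frac{1}{28428}\right) = \left(- \frac{2506403}{63}\right) \left(- \frac{1}{28428}\right) = \frac{2506403}{1790964}$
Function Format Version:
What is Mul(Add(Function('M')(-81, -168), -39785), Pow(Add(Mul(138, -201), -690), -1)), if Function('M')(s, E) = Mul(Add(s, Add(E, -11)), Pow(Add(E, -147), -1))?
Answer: Rational(2506403, 1790964) ≈ 1.3995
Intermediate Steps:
Function('M')(s, E) = Mul(Pow(Add(-147, E), -1), Add(-11, E, s)) (Function('M')(s, E) = Mul(Add(s, Add(-11, E)), Pow(Add(-147, E), -1)) = Mul(Add(-11, E, s), Pow(Add(-147, E), -1)) = Mul(Pow(Add(-147, E), -1), Add(-11, E, s)))
Mul(Add(Function('M')(-81, -168), -39785), Pow(Add(Mul(138, -201), -690), -1)) = Mul(Add(Mul(Pow(Add(-147, -168), -1), Add(-11, -168, -81)), -39785), Pow(Add(Mul(138, -201), -690), -1)) = Mul(Add(Mul(Pow(-315, -1), -260), -39785), Pow(Add(-27738, -690), -1)) = Mul(Add(Mul(Rational(-1, 315), -260), -39785), Pow(-28428, -1)) = Mul(Add(Rational(52, 63), -39785), Rational(-1, 28428)) = Mul(Rational(-2506403, 63), Rational(-1, 28428)) = Rational(2506403, 1790964)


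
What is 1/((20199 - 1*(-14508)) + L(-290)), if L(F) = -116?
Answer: 1/34591 ≈ 2.8909e-5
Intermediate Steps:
1/((20199 - 1*(-14508)) + L(-290)) = 1/((20199 - 1*(-14508)) - 116) = 1/((20199 + 14508) - 116) = 1/(34707 - 116) = 1/34591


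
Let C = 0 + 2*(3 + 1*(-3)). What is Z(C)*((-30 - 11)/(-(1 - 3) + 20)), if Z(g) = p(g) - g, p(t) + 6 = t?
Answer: 123/11 ≈ 11.182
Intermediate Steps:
p(t) = -6 + t
C = 0 (C = 0 + 2*(3 - 3) = 0 + 2*0 = 0 + 0 = 0)
Z(g) = -6 (Z(g) = (-6 + g) - g = -6)
Z(C)*((-30 - 11)/(-(1 - 3) + 20)) = -6*(-30 - 11)/(-(1 - 3) + 20) = -(-246)/(-1*(-2) + 20) = -(-246)/(2 + 20) = -(-246)/22 = -6*(-41/22) = 123/11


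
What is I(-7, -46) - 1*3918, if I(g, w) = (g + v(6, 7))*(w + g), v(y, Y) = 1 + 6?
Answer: -3918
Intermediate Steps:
v(y, Y) = 7
I(g, w) = (7 + g)*(g + w) (I(g, w) = (g + 7)*(w + g) = (7 + g)*(g + w))
I(-7, -46) - 1*3918 = ((-7)² + 7*(-7) + 7*(-46) - 7*(-46)) - 1*3918 = (49 - 49 - 322 + 322) - 3918 = 0 - 3918 = -3918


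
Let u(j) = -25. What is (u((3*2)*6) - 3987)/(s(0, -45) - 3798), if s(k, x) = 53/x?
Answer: 180540/170963 ≈ 1.0560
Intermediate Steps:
(u((3*2)*6) - 3987)/(s(0, -45) - 3798) = (-25 - 3987)/(53/(-45) - 3798) = -4012/(53*(-1/45) - 3798) = -4012/(-53/45 - 3798) = -4012/(-170963/45) = -4012*(-45/170963) = 180540/170963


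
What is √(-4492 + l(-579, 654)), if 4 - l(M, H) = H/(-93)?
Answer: I*√4306210/31 ≈ 66.94*I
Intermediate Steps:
l(M, H) = 4 + H/93 (l(M, H) = 4 - H/(-93) = 4 - H*(-1)/93 = 4 - (-1)*H/93 = 4 + H/93)
√(-4492 + l(-579, 654)) = √(-4492 + (4 + (1/93)*654)) = √(-4492 + (4 + 218/31)) = √(-4492 + 342/31) = √(-138910/31) = I*√4306210/31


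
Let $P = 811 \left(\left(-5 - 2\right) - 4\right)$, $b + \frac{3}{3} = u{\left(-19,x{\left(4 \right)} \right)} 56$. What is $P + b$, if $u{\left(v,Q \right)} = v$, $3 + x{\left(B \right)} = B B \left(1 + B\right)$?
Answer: $-9986$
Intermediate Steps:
$x{\left(B \right)} = -3 + B^{2} \left(1 + B\right)$ ($x{\left(B \right)} = -3 + B B \left(1 + B\right) = -3 + B^{2} \left(1 + B\right)$)
$b = -1065$ ($b = -1 - 1064 = -1065$)
$P = -8921$ ($P = 811 \left(-7 - 4\right) = 811 \left(-11\right) = -8921$)
$P + b = -8921 - 1065 = -9986$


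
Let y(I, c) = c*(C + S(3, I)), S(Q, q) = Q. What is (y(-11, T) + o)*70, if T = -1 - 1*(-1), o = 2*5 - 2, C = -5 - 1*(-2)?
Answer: 560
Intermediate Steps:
C = -3 (C = -5 + 2 = -3)
o = 8 (o = 10 - 2 = 8)
T = 0 (T = -1 + 1 = 0)
y(I, c) = 0 (y(I, c) = c*(-3 + 3) = c*0 = 0)
(y(-11, T) + o)*70 = (0 + 8)*70 = 8*70 = 560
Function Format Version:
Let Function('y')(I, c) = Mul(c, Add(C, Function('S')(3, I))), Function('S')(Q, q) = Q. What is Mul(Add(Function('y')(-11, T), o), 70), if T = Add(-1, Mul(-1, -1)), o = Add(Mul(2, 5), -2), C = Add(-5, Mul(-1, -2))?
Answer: 560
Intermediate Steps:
C = -3 (C = Add(-5, 2) = -3)
o = 8 (o = Add(10, -2) = 8)
T = 0 (T = Add(-1, 1) = 0)
Function('y')(I, c) = 0 (Function('y')(I, c) = Mul(c, Add(-3, 3)) = Mul(c, 0) = 0)
Mul(Add(Function('y')(-11, T), o), 70) = Mul(Add(0, 8), 70) = Mul(8, 70) = 560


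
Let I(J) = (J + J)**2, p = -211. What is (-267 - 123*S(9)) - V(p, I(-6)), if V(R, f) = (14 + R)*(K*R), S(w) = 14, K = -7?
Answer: 288980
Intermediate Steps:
I(J) = 4*J**2 (I(J) = (2*J)**2 = 4*J**2)
V(R, f) = -7*R*(14 + R) (V(R, f) = (14 + R)*(-7*R) = -7*R*(14 + R))
(-267 - 123*S(9)) - V(p, I(-6)) = (-267 - 123*14) - (-7)*(-211)*(14 - 211) = (-267 - 1722) - (-7)*(-211)*(-197) = -1989 - 1*(-290969) = -1989 + 290969 = 288980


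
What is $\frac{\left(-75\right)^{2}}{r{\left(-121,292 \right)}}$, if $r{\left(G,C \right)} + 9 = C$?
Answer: $\frac{5625}{283} \approx 19.876$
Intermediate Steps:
$r{\left(G,C \right)} = -9 + C$
$\frac{\left(-75\right)^{2}}{r{\left(-121,292 \right)}} = \frac{\left(-75\right)^{2}}{-9 + 292} = \frac{5625}{283}$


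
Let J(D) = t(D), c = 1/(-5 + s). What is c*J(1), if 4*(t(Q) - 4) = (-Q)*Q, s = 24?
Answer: 15/76 ≈ 0.19737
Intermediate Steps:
t(Q) = 4 - Q²/4 (t(Q) = 4 + ((-Q)*Q)/4 = 4 + (-Q²)/4 = 4 - Q²/4)
c = 1/19 (c = 1/(-5 + 24) = 1/19 ≈ 0.052632)
J(D) = 4 - D²/4
c*J(1) = (4 - ¼*1²)/19 = (4 - ¼*1)/19 = (4 - ¼)/19 = (1/19)*(15/4) = 15/76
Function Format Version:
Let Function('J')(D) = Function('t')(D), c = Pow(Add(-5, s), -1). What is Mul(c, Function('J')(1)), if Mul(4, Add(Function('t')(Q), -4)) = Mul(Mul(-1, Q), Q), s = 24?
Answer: Rational(15, 76) ≈ 0.19737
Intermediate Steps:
Function('t')(Q) = Add(4, Mul(Rational(-1, 4), Pow(Q, 2))) (Function('t')(Q) = Add(4, Mul(Rational(1, 4), Mul(Mul(-1, Q), Q))) = Add(4, Mul(Rational(1, 4), Mul(-1, Pow(Q, 2)))) = Add(4, Mul(Rational(-1, 4), Pow(Q, 2))))
c = Rational(1, 19) (c = Pow(Add(-5, 24), -1) = Pow(19, -1) = Rational(1, 19) ≈ 0.052632)
Function('J')(D) = Add(4, Mul(Rational(-1, 4), Pow(D, 2)))
Mul(c, Function('J')(1)) = Mul(Rational(1, 19), Add(4, Mul(Rational(-1, 4), Pow(1, 2)))) = Mul(Rational(1, 19), Add(4, Mul(Rational(-1, 4), 1))) = Mul(Rational(1, 19), Add(4, Rational(-1, 4))) = Mul(Rational(1, 19), Rational(15, 4)) = Rational(15, 76)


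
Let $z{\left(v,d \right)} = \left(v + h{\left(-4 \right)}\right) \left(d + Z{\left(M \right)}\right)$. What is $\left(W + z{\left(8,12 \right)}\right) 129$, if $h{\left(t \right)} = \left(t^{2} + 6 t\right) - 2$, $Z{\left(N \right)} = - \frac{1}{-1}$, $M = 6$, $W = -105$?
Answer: $-16899$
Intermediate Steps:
$Z{\left(N \right)} = 1$ ($Z{\left(N \right)} = \left(-1\right) \left(-1\right) = 1$)
$h{\left(t \right)} = -2 + t^{2} + 6 t$
$z{\left(v,d \right)} = \left(1 + d\right) \left(-10 + v\right)$ ($z{\left(v,d \right)} = \left(v + \left(-2 + \left(-4\right)^{2} + 6 \left(-4\right)\right)\right) \left(d + 1\right) = \left(v - 10\right) \left(1 + d\right) = \left(-10 + v\right) \left(1 + d\right) = \left(1 + d\right) \left(-10 + v\right)$)
$\left(W + z{\left(8,12 \right)}\right) 129 = \left(-105 + \left(-10 + 8 - 120 + 12 \cdot 8\right)\right) 129 = \left(-105 + \left(-10 + 8 - 120 + 96\right)\right) 129 = \left(-105 - 26\right) 129 = \left(-131\right) 129 = -16899$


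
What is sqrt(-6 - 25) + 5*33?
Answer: 165 + I*sqrt(31) ≈ 165.0 + 5.5678*I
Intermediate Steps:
sqrt(-6 - 25) + 5*33 = sqrt(-31) + 165 = I*sqrt(31) + 165 = 165 + I*sqrt(31)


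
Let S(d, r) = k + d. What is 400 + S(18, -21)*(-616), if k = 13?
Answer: -18696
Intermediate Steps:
S(d, r) = 13 + d
400 + S(18, -21)*(-616) = 400 + (13 + 18)*(-616) = 400 + 31*(-616) = 400 - 19096 = -18696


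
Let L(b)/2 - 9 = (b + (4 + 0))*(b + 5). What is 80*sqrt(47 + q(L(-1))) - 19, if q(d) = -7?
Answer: -19 + 160*sqrt(10) ≈ 486.96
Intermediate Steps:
L(b) = 18 + 2*(4 + b)*(5 + b) (L(b) = 18 + 2*((b + (4 + 0))*(b + 5)) = 18 + 2*((b + 4)*(5 + b)) = 18 + 2*((4 + b)*(5 + b)) = 18 + 2*(4 + b)*(5 + b))
80*sqrt(47 + q(L(-1))) - 19 = 80*sqrt(47 - 7) - 19 = 80*sqrt(40) - 19 = 80*(2*sqrt(10)) - 19 = 160*sqrt(10) - 19 = -19 + 160*sqrt(10)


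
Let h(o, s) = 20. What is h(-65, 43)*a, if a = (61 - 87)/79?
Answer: -520/79 ≈ -6.5823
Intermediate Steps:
a = -26/79 (a = -26*1/79 = -26/79 ≈ -0.32911)
h(-65, 43)*a = 20*(-26/79) = -520/79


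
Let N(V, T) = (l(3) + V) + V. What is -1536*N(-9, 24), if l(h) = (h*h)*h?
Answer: -13824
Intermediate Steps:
l(h) = h**3 (l(h) = h**2*h = h**3)
N(V, T) = 27 + 2*V (N(V, T) = (3**3 + V) + V = (27 + V) + V = 27 + 2*V)
-1536*N(-9, 24) = -1536*(27 + 2*(-9)) = -1536*(27 - 18) = -1536*9 = -13824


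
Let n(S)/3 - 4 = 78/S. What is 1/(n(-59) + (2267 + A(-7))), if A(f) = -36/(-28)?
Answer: 413/940120 ≈ 0.00043931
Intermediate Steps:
n(S) = 12 + 234/S (n(S) = 12 + 3*(78/S) = 12 + 234/S)
A(f) = 9/7 (A(f) = -36*(-1/28) = 9/7)
1/(n(-59) + (2267 + A(-7))) = 1/((12 + 234/(-59)) + (2267 + 9/7)) = 1/((12 + 234*(-1/59)) + 15878/7) = 1/((12 - 234/59) + 15878/7) = 1/(474/59 + 15878/7) = 1/(940120/413) = 413/940120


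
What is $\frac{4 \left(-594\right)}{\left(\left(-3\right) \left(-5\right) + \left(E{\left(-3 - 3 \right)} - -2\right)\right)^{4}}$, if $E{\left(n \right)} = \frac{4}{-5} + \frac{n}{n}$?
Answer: $- \frac{185625}{6837602} \approx -0.027148$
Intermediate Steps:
$E{\left(n \right)} = \frac{1}{5}$ ($E{\left(n \right)} = 4 \left(- \frac{1}{5}\right) + 1 = - \frac{4}{5} + 1 = \frac{1}{5}$)
$\frac{4 \left(-594\right)}{\left(\left(-3\right) \left(-5\right) + \left(E{\left(-3 - 3 \right)} - -2\right)\right)^{4}} = \frac{4 \left(-594\right)}{\left(\left(-3\right) \left(-5\right) + \left(\frac{1}{5} - -2\right)\right)^{4}} = - \frac{2376}{\left(15 + \left(\frac{1}{5} + 2\right)\right)^{4}} = - \frac{2376}{\left(15 + \frac{11}{5}\right)^{4}} = - \frac{2376}{\left(\frac{86}{5}\right)^{4}} = - \frac{2376}{\frac{54700816}{625}} = \left(-2376\right) \frac{625}{54700816} = - \frac{185625}{6837602}$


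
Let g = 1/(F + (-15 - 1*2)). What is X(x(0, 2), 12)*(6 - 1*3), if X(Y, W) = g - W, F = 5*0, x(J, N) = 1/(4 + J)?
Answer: -615/17 ≈ -36.176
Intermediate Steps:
F = 0
g = -1/17 (g = 1/(0 + (-15 - 1*2)) = 1/(0 + (-15 - 2)) = 1/(0 - 17) = 1/(-17) = -1/17 ≈ -0.058824)
X(Y, W) = -1/17 - W
X(x(0, 2), 12)*(6 - 1*3) = (-1/17 - 1*12)*(6 - 1*3) = (-1/17 - 12)*(6 - 3) = -205/17*3 = -615/17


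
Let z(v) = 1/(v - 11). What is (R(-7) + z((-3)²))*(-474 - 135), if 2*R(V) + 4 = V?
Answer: 3654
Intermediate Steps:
R(V) = -2 + V/2
z(v) = 1/(-11 + v)
(R(-7) + z((-3)²))*(-474 - 135) = ((-2 + (½)*(-7)) + 1/(-11 + (-3)²))*(-474 - 135) = ((-2 - 7/2) + 1/(-11 + 9))*(-609) = (-11/2 + 1/(-2))*(-609) = (-11/2 - ½)*(-609) = -6*(-609) = 3654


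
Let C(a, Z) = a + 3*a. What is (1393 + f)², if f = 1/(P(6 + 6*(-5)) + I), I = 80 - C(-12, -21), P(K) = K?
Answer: 20988186129/10816 ≈ 1.9405e+6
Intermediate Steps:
C(a, Z) = 4*a
I = 128 (I = 80 - 4*(-12) = 80 - 1*(-48) = 80 + 48 = 128)
f = 1/104 (f = 1/((6 + 6*(-5)) + 128) = 1/((6 - 30) + 128) = 1/(-24 + 128) = 1/104 ≈ 0.0096154)
(1393 + f)² = (1393 + 1/104)² = (144873/104)² = 20988186129/10816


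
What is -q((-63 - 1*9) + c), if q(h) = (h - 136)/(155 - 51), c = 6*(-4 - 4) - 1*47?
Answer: 303/104 ≈ 2.9135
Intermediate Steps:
c = -95 (c = 6*(-8) - 47 = -48 - 47 = -95)
q(h) = -17/13 + h/104 (q(h) = (-136 + h)/104 = (-136 + h)*(1/104) = -17/13 + h/104)
-q((-63 - 1*9) + c) = -(-17/13 + ((-63 - 1*9) - 95)/104) = -(-17/13 + ((-63 - 9) - 95)/104) = -(-17/13 + (-72 - 95)/104) = -(-17/13 + (1/104)*(-167)) = -(-17/13 - 167/104) = -1*(-303/104) = 303/104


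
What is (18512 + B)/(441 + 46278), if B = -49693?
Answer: -31181/46719 ≈ -0.66742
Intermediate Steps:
(18512 + B)/(441 + 46278) = (18512 - 49693)/(441 + 46278) = -31181/46719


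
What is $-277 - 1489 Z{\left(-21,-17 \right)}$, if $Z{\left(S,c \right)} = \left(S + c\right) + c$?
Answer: $81618$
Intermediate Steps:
$Z{\left(S,c \right)} = S + 2 c$
$-277 - 1489 Z{\left(-21,-17 \right)} = -277 - 1489 \left(-21 + 2 \left(-17\right)\right) = -277 - 1489 \left(-21 - 34\right) = -277 - -81895 = -277 + 81895 = 81618$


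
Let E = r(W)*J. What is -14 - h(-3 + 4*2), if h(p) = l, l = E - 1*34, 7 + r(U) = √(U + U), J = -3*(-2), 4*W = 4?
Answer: 62 - 6*√2 ≈ 53.515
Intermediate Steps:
W = 1 (W = (¼)*4 = 1)
J = 6
r(U) = -7 + √2*√U (r(U) = -7 + √(U + U) = -7 + √(2*U) = -7 + √2*√U)
E = -42 + 6*√2 (E = (-7 + √2*√1)*6 = (-7 + √2*1)*6 = (-7 + √2)*6 = -42 + 6*√2 ≈ -33.515)
l = -76 + 6*√2 (l = (-42 + 6*√2) - 1*34 = (-42 + 6*√2) - 34 = -76 + 6*√2 ≈ -67.515)
h(p) = -76 + 6*√2
-14 - h(-3 + 4*2) = -14 - (-76 + 6*√2) = -14 + (76 - 6*√2) = 62 - 6*√2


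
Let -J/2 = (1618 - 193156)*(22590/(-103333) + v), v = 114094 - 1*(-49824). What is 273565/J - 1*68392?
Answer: -443767357588078294223/6488585764655904 ≈ -68392.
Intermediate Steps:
v = 163918 (v = 114094 + 49824 = 163918)
J = 6488585764655904/103333 (J = -2*(1618 - 193156)*(22590/(-103333) + 163918) = -(-383076)*(22590*(-1/103333) + 163918) = -(-383076)*(-22590/103333 + 163918) = -(-383076)*16938116104/103333 = -2*(-3244292882327952/103333) = 6488585764655904/103333 ≈ 6.2793e+10)
273565/J - 1*68392 = 273565/(6488585764655904/103333) - 1*68392 = 273565*(103333/6488585764655904) - 68392 = 28268292145/6488585764655904 - 68392 = -443767357588078294223/6488585764655904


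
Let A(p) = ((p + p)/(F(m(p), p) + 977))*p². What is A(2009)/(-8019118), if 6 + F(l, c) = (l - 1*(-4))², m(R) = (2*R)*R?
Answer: -1158355247/37323188409919860799 ≈ -3.1036e-11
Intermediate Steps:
m(R) = 2*R²
F(l, c) = -6 + (4 + l)² (F(l, c) = -6 + (l - 1*(-4))² = -6 + (l + 4)² = -6 + (4 + l)²)
A(p) = 2*p³/(971 + (4 + 2*p²)²) (A(p) = ((p + p)/((-6 + (4 + 2*p²)²) + 977))*p² = ((2*p)/(971 + (4 + 2*p²)²))*p² = (2*p/(971 + (4 + 2*p²)²))*p² = 2*p³/(971 + (4 + 2*p²)²))
A(2009)/(-8019118) = (2*2009³/(971 + 4*(2 + 2009²)²))/(-8019118) = (2*8108486729/(971 + 4*(2 + 4036081)²))*(-1/8019118) = (2*8108486729/(971 + 4*4036083²))*(-1/8019118) = (2*8108486729/(971 + 4*16289965982889))*(-1/8019118) = (2*8108486729/(971 + 65159863931556))*(-1/8019118) = (2*8108486729/65159863932527)*(-1/8019118) = (2*8108486729*(1/65159863932527))*(-1/8019118) = (2316710494/9308551990361)*(-1/8019118) = -1158355247/37323188409919860799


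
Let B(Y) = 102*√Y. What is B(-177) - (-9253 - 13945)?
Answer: 23198 + 102*I*√177 ≈ 23198.0 + 1357.0*I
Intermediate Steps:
B(-177) - (-9253 - 13945) = 102*√(-177) - (-9253 - 13945) = 102*(I*√177) - 1*(-23198) = 102*I*√177 + 23198 = 23198 + 102*I*√177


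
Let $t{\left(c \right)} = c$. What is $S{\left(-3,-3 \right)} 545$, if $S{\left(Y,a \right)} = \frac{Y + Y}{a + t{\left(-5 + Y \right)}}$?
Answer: $\frac{3270}{11} \approx 297.27$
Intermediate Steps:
$S{\left(Y,a \right)} = \frac{2 Y}{-5 + Y + a}$ ($S{\left(Y,a \right)} = \frac{Y + Y}{a + \left(-5 + Y\right)} = \frac{2 Y}{-5 + Y + a}$)
$S{\left(-3,-3 \right)} 545 = 2 \left(-3\right) \frac{1}{-5 - 3 - 3} \cdot 545 = 2 \left(-3\right) \frac{1}{-11} \cdot 545 = 2 \left(-3\right) \left(- \frac{1}{11}\right) 545 = \frac{6}{11} \cdot 545 = \frac{3270}{11}$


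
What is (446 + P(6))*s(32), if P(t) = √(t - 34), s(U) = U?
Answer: 14272 + 64*I*√7 ≈ 14272.0 + 169.33*I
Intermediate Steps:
P(t) = √(-34 + t)
(446 + P(6))*s(32) = (446 + √(-34 + 6))*32 = (446 + √(-28))*32 = (446 + 2*I*√7)*32 = 14272 + 64*I*√7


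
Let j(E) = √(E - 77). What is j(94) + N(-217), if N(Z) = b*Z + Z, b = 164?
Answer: -35805 + √17 ≈ -35801.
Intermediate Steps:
j(E) = √(-77 + E)
N(Z) = 165*Z (N(Z) = 164*Z + Z = 165*Z)
j(94) + N(-217) = √(-77 + 94) + 165*(-217) = √17 - 35805 = -35805 + √17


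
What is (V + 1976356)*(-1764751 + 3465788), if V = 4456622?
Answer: 10942733598186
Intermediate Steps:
(V + 1976356)*(-1764751 + 3465788) = (4456622 + 1976356)*(-1764751 + 3465788) = 6432978*1701037 = 10942733598186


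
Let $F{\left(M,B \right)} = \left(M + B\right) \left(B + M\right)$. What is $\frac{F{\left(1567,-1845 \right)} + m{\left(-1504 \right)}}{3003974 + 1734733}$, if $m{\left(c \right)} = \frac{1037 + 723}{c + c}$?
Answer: $\frac{2421547}{148479486} \approx 0.016309$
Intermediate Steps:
$m{\left(c \right)} = \frac{880}{c}$ ($m{\left(c \right)} = \frac{1760}{2 c} = 1760 \frac{1}{2 c} = \frac{880}{c}$)
$F{\left(M,B \right)} = \left(B + M\right)^{2}$ ($F{\left(M,B \right)} = \left(B + M\right) \left(B + M\right) = \left(B + M\right)^{2}$)
$\frac{F{\left(1567,-1845 \right)} + m{\left(-1504 \right)}}{3003974 + 1734733} = \frac{\left(-1845 + 1567\right)^{2} + \frac{880}{-1504}}{3003974 + 1734733} = \frac{\left(-278\right)^{2} + 880 \left(- \frac{1}{1504}\right)}{4738707} = \left(77284 - \frac{55}{94}\right) \frac{1}{4738707} = \frac{7264641}{94} \cdot \frac{1}{4738707} = \frac{2421547}{148479486}$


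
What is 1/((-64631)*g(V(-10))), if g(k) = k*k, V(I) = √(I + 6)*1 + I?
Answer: -3/21845278 - 5*I/87381112 ≈ -1.3733e-7 - 5.7221e-8*I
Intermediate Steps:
V(I) = I + √(6 + I) (V(I) = √(6 + I)*1 + I = √(6 + I) + I = I + √(6 + I))
g(k) = k²
1/((-64631)*g(V(-10))) = 1/((-64631)*((-10 + √(6 - 10))²)) = -1/(64631*(-10 + √(-4))²) = -1/(64631*(-10 + 2*I)²)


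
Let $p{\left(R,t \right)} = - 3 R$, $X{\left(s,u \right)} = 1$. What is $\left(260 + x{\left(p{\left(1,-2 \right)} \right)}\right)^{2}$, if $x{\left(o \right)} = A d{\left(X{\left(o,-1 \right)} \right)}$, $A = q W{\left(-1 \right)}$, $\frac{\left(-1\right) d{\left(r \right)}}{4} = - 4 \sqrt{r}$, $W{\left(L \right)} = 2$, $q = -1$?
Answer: $51984$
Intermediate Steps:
$d{\left(r \right)} = 16 \sqrt{r}$ ($d{\left(r \right)} = - 4 \left(- 4 \sqrt{r}\right) = 16 \sqrt{r}$)
$A = -2$ ($A = \left(-1\right) 2 = -2$)
$x{\left(o \right)} = -32$ ($x{\left(o \right)} = - 2 \cdot 16 \sqrt{1} = - 2 \cdot 16 \cdot 1 = \left(-2\right) 16 = -32$)
$\left(260 + x{\left(p{\left(1,-2 \right)} \right)}\right)^{2} = \left(260 - 32\right)^{2} = 228^{2} = 51984$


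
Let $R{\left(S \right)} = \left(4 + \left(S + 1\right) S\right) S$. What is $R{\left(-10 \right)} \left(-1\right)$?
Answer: $940$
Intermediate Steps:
$R{\left(S \right)} = S \left(4 + S \left(1 + S\right)\right)$ ($R{\left(S \right)} = \left(4 + \left(1 + S\right) S\right) S = \left(4 + S \left(1 + S\right)\right) S = S \left(4 + S \left(1 + S\right)\right)$)
$R{\left(-10 \right)} \left(-1\right) = - 10 \left(4 - 10 + \left(-10\right)^{2}\right) \left(-1\right) = - 10 \left(4 - 10 + 100\right) \left(-1\right) = \left(-10\right) 94 \left(-1\right) = \left(-940\right) \left(-1\right) = 940$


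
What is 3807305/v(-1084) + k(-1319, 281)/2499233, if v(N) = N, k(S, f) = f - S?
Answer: -9515340562665/2709168572 ≈ -3512.3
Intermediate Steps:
3807305/v(-1084) + k(-1319, 281)/2499233 = 3807305/(-1084) + (281 - 1*(-1319))/2499233 = 3807305*(-1/1084) + (281 + 1319)*(1/2499233) = -3807305/1084 + 1600*(1/2499233) = -3807305/1084 + 1600/2499233 = -9515340562665/2709168572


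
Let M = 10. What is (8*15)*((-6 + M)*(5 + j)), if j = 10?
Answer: 7200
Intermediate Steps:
(8*15)*((-6 + M)*(5 + j)) = (8*15)*((-6 + 10)*(5 + 10)) = 120*(4*15) = 120*60 = 7200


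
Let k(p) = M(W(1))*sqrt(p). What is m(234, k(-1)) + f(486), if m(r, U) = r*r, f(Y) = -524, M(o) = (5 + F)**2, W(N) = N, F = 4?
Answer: 54232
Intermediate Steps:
M(o) = 81 (M(o) = (5 + 4)**2 = 9**2 = 81)
k(p) = 81*sqrt(p)
m(r, U) = r**2
m(234, k(-1)) + f(486) = 234**2 - 524 = 54756 - 524 = 54232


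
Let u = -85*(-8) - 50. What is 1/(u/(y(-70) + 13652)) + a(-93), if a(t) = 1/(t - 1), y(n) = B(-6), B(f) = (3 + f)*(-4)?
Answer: 91699/4230 ≈ 21.678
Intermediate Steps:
B(f) = -12 - 4*f
y(n) = 12 (y(n) = -12 - 4*(-6) = -12 + 24 = 12)
a(t) = 1/(-1 + t)
u = 630 (u = 680 - 50 = 630)
1/(u/(y(-70) + 13652)) + a(-93) = 1/(630/(12 + 13652)) + 1/(-1 - 93) = 1/(630/13664) + 1/(-94) = 1/(630*(1/13664)) - 1/94 = 1/(45/976) - 1/94 = 976/45 - 1/94 = 91699/4230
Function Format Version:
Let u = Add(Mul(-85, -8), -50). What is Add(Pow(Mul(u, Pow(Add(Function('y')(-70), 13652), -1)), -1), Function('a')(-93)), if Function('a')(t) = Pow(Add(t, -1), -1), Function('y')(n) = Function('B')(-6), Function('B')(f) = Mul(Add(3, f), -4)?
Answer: Rational(91699, 4230) ≈ 21.678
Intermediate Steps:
Function('B')(f) = Add(-12, Mul(-4, f))
Function('y')(n) = 12 (Function('y')(n) = Add(-12, Mul(-4, -6)) = Add(-12, 24) = 12)
Function('a')(t) = Pow(Add(-1, t), -1)
u = 630 (u = Add(680, -50) = 630)
Add(Pow(Mul(u, Pow(Add(Function('y')(-70), 13652), -1)), -1), Function('a')(-93)) = Add(Pow(Mul(630, Pow(Add(12, 13652), -1)), -1), Pow(Add(-1, -93), -1)) = Add(Pow(Mul(630, Pow(13664, -1)), -1), Pow(-94, -1)) = Add(Pow(Mul(630, Rational(1, 13664)), -1), Rational(-1, 94)) = Add(Pow(Rational(45, 976), -1), Rational(-1, 94)) = Add(Rational(976, 45), Rational(-1, 94)) = Rational(91699, 4230)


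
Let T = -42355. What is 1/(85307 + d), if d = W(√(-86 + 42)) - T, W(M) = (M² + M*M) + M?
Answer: -I/(-127574*I + 2*√11) ≈ 7.8386e-6 - 4.0757e-10*I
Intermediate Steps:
W(M) = M + 2*M² (W(M) = (M² + M²) + M = 2*M² + M = M + 2*M²)
d = 42355 + 2*I*√11*(1 + 4*I*√11) (d = √(-86 + 42)*(1 + 2*√(-86 + 42)) - 1*(-42355) = √(-44)*(1 + 2*√(-44)) + 42355 = (2*I*√11)*(1 + 2*(2*I*√11)) + 42355 = (2*I*√11)*(1 + 4*I*√11) + 42355 = 2*I*√11*(1 + 4*I*√11) + 42355 = 42355 + 2*I*√11*(1 + 4*I*√11) ≈ 42267.0 + 6.6332*I)
1/(85307 + d) = 1/(85307 + (42267 + 2*I*√11)) = 1/(127574 + 2*I*√11)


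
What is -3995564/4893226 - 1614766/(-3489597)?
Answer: -3020746586296/8537693384961 ≈ -0.35381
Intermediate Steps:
-3995564/4893226 - 1614766/(-3489597) = -3995564*1/4893226 - 1614766*(-1/3489597) = -1997782/2446613 + 1614766/3489597 = -3020746586296/8537693384961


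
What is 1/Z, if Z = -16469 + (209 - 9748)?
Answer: -1/26008 ≈ -3.8450e-5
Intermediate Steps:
Z = -26008 (Z = -16469 - 9539 = -26008)
1/Z = 1/(-26008) = -1/26008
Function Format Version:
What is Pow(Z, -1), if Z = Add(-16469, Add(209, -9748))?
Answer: Rational(-1, 26008) ≈ -3.8450e-5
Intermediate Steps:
Z = -26008 (Z = Add(-16469, -9539) = -26008)
Pow(Z, -1) = Pow(-26008, -1) = Rational(-1, 26008)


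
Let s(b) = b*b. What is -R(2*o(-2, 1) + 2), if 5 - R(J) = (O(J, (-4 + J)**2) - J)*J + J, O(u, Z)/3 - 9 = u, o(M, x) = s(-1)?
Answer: 139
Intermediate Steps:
s(b) = b**2
o(M, x) = 1 (o(M, x) = (-1)**2 = 1)
O(u, Z) = 27 + 3*u
R(J) = 5 - J - J*(27 + 2*J) (R(J) = 5 - (((27 + 3*J) - J)*J + J) = 5 - ((27 + 2*J)*J + J) = 5 - (J*(27 + 2*J) + J) = 5 - (J + J*(27 + 2*J)) = 5 + (-J - J*(27 + 2*J)) = 5 - J - J*(27 + 2*J))
-R(2*o(-2, 1) + 2) = -(5 - 28*(2*1 + 2) - 2*(2*1 + 2)**2) = -(5 - 28*(2 + 2) - 2*(2 + 2)**2) = -(5 - 28*4 - 2*4**2) = -(5 - 112 - 2*16) = -(5 - 112 - 32) = -1*(-139) = 139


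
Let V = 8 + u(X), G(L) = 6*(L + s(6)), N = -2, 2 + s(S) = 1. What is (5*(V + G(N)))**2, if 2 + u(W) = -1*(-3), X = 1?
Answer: 2025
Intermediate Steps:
s(S) = -1 (s(S) = -2 + 1 = -1)
u(W) = 1 (u(W) = -2 - 1*(-3) = -2 + 3 = 1)
G(L) = -6 + 6*L (G(L) = 6*(L - 1) = 6*(-1 + L) = -6 + 6*L)
V = 9 (V = 8 + 1 = 9)
(5*(V + G(N)))**2 = (5*(9 + (-6 + 6*(-2))))**2 = (5*(9 + (-6 - 12)))**2 = (5*(9 - 18))**2 = (5*(-9))**2 = (-45)**2 = 2025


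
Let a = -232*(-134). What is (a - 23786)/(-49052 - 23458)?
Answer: -1217/12085 ≈ -0.10070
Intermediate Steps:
a = 31088
(a - 23786)/(-49052 - 23458) = (31088 - 23786)/(-49052 - 23458) = 7302/(-72510) = 7302*(-1/72510) = -1217/12085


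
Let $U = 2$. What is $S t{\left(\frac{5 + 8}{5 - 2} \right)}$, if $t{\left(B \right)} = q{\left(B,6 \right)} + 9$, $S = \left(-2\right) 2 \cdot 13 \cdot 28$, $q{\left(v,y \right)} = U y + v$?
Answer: $- \frac{110656}{3} \approx -36885.0$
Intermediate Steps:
$q{\left(v,y \right)} = v + 2 y$ ($q{\left(v,y \right)} = 2 y + v = v + 2 y$)
$S = -1456$ ($S = \left(-4\right) 13 \cdot 28 = \left(-52\right) 28 = -1456$)
$t{\left(B \right)} = 21 + B$ ($t{\left(B \right)} = \left(B + 2 \cdot 6\right) + 9 = \left(B + 12\right) + 9 = \left(12 + B\right) + 9 = 21 + B$)
$S t{\left(\frac{5 + 8}{5 - 2} \right)} = - 1456 \left(21 + \frac{5 + 8}{5 - 2}\right) = - 1456 \left(21 + \frac{13}{3}\right) = \left(-1456\right) \frac{76}{3} = - \frac{110656}{3}$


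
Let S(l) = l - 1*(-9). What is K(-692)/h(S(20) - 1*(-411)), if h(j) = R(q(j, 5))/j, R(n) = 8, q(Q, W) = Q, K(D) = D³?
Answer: -18225563840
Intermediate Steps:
S(l) = 9 + l (S(l) = l + 9 = 9 + l)
h(j) = 8/j
K(-692)/h(S(20) - 1*(-411)) = (-692)³/((8/((9 + 20) - 1*(-411)))) = -331373888/(8/(29 + 411)) = -331373888/(8/440) = -331373888/(8*(1/440)) = -331373888/1/55 = -331373888*55 = -18225563840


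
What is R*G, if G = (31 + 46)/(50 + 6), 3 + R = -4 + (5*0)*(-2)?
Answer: -77/8 ≈ -9.6250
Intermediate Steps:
R = -7 (R = -3 + (-4 + (5*0)*(-2)) = -3 + (-4 + 0*(-2)) = -3 + (-4 + 0) = -3 - 4 = -7)
G = 11/8 (G = 77/56 = 77*(1/56) = 11/8 ≈ 1.3750)
R*G = -7*11/8 = -77/8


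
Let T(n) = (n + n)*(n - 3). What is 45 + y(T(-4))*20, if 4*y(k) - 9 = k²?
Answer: 15770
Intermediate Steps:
T(n) = 2*n*(-3 + n) (T(n) = (2*n)*(-3 + n) = 2*n*(-3 + n))
y(k) = 9/4 + k²/4
45 + y(T(-4))*20 = 45 + (9/4 + (2*(-4)*(-3 - 4))²/4)*20 = 45 + (9/4 + (2*(-4)*(-7))²/4)*20 = 45 + (9/4 + (¼)*56²)*20 = 45 + (9/4 + (¼)*3136)*20 = 45 + (9/4 + 784)*20 = 45 + (3145/4)*20 = 45 + 15725 = 15770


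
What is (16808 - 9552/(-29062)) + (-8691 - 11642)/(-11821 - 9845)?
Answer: 5292038817607/314828646 ≈ 16809.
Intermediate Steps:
(16808 - 9552/(-29062)) + (-8691 - 11642)/(-11821 - 9845) = (16808 - 9552*(-1/29062)) - 20333/(-21666) = (16808 + 4776/14531) - 20333*(-1/21666) = 244241824/14531 + 20333/21666 = 5292038817607/314828646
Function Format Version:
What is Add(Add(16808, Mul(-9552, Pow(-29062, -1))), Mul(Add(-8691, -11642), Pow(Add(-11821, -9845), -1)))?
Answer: Rational(5292038817607, 314828646) ≈ 16809.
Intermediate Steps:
Add(Add(16808, Mul(-9552, Pow(-29062, -1))), Mul(Add(-8691, -11642), Pow(Add(-11821, -9845), -1))) = Add(Add(16808, Mul(-9552, Rational(-1, 29062))), Mul(-20333, Pow(-21666, -1))) = Add(Add(16808, Rational(4776, 14531)), Mul(-20333, Rational(-1, 21666))) = Add(Rational(244241824, 14531), Rational(20333, 21666)) = Rational(5292038817607, 314828646)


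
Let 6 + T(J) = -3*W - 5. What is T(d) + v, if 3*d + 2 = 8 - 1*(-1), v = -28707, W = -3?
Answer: -28709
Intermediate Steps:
d = 7/3 (d = -⅔ + (8 - 1*(-1))/3 = -⅔ + (8 + 1)/3 = -⅔ + (⅓)*9 = -⅔ + 3 = 7/3 ≈ 2.3333)
T(J) = -2 (T(J) = -6 + (-3*(-3) - 5) = -6 + (9 - 5) = -6 + 4 = -2)
T(d) + v = -2 - 28707 = -28709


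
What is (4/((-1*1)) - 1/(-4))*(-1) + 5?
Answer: 35/4 ≈ 8.7500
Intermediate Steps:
(4/((-1*1)) - 1/(-4))*(-1) + 5 = (4/(-1) - 1*(-¼))*(-1) + 5 = (4*(-1) + ¼)*(-1) + 5 = (-4 + ¼)*(-1) + 5 = -15/4*(-1) + 5 = 15/4 + 5 = 35/4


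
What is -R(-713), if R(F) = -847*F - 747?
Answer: -603164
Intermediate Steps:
R(F) = -747 - 847*F
-R(-713) = -(-747 - 847*(-713)) = -(-747 + 603911) = -1*603164 = -603164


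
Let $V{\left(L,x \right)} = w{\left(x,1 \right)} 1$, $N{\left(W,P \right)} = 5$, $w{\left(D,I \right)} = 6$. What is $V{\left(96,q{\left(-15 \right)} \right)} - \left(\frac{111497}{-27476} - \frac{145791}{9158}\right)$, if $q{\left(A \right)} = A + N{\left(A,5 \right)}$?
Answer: $\frac{3268297145}{125812604} \approx 25.978$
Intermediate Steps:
$q{\left(A \right)} = 5 + A$ ($q{\left(A \right)} = A + 5 = 5 + A$)
$V{\left(L,x \right)} = 6$ ($V{\left(L,x \right)} = 6 \cdot 1 = 6$)
$V{\left(96,q{\left(-15 \right)} \right)} - \left(\frac{111497}{-27476} - \frac{145791}{9158}\right) = 6 - \left(\frac{111497}{-27476} - \frac{145791}{9158}\right) = 6 - \left(111497 \left(- \frac{1}{27476}\right) - \frac{145791}{9158}\right) = 6 - \left(- \frac{111497}{27476} - \frac{145791}{9158}\right) = 6 - - \frac{2513421521}{125812604} = 6 + \frac{2513421521}{125812604} = \frac{3268297145}{125812604}$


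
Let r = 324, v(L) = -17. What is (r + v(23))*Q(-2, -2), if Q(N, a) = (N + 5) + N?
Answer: 307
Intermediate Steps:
Q(N, a) = 5 + 2*N (Q(N, a) = (5 + N) + N = 5 + 2*N)
(r + v(23))*Q(-2, -2) = (324 - 17)*(5 + 2*(-2)) = 307*(5 - 4) = 307*1 = 307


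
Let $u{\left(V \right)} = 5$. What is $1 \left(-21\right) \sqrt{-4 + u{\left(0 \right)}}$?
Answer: $-21$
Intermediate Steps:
$1 \left(-21\right) \sqrt{-4 + u{\left(0 \right)}} = 1 \left(-21\right) \sqrt{-4 + 5} = - 21 \sqrt{1} = \left(-21\right) 1 = -21$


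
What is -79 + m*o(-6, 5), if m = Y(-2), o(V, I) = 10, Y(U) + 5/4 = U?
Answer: -223/2 ≈ -111.50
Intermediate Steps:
Y(U) = -5/4 + U
m = -13/4 (m = -5/4 - 2 = -13/4 ≈ -3.2500)
-79 + m*o(-6, 5) = -79 - 13/4*10 = -79 - 65/2 = -223/2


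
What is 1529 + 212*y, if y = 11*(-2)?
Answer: -3135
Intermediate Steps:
y = -22
1529 + 212*y = 1529 + 212*(-22) = 1529 - 4664 = -3135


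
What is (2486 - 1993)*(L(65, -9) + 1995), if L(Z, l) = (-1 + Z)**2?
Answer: 3002863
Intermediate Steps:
(2486 - 1993)*(L(65, -9) + 1995) = (2486 - 1993)*((-1 + 65)**2 + 1995) = 493*(64**2 + 1995) = 493*(4096 + 1995) = 493*6091 = 3002863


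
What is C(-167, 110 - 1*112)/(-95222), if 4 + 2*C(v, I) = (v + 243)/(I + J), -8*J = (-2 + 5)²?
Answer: 177/1190275 ≈ 0.00014871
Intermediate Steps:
J = -9/8 (J = -(-2 + 5)²/8 = -⅛*3² = -⅛*9 = -9/8 ≈ -1.1250)
C(v, I) = -2 + (243 + v)/(2*(-9/8 + I)) (C(v, I) = -2 + ((v + 243)/(I - 9/8))/2 = -2 + ((243 + v)/(-9/8 + I))/2 = -2 + (243 + v)/(2*(-9/8 + I)))
C(-167, 110 - 1*112)/(-95222) = (2*(495 - 8*(110 - 1*112) + 2*(-167))/(-9 + 8*(110 - 1*112)))/(-95222) = (2*(495 - 8*(110 - 112) - 334)/(-9 + 8*(110 - 112)))*(-1/95222) = (2*(495 - 8*(-2) - 334)/(-9 + 8*(-2)))*(-1/95222) = (2*(495 + 16 - 334)/(-9 - 16))*(-1/95222) = (2*177/(-25))*(-1/95222) = (2*(-1/25)*177)*(-1/95222) = -354/25*(-1/95222) = 177/1190275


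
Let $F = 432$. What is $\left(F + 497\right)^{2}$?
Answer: $863041$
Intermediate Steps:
$\left(F + 497\right)^{2} = \left(432 + 497\right)^{2} = 929^{2} = 863041$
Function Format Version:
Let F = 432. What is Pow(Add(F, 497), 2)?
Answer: 863041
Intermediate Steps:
Pow(Add(F, 497), 2) = Pow(Add(432, 497), 2) = Pow(929, 2) = 863041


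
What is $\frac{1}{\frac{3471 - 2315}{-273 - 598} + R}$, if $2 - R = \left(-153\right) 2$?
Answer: $\frac{871}{267112} \approx 0.0032608$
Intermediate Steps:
$R = 308$ ($R = 2 - \left(-153\right) 2 = 2 - -306 = 2 + 306 = 308$)
$\frac{1}{\frac{3471 - 2315}{-273 - 598} + R} = \frac{1}{\frac{3471 - 2315}{-273 - 598} + 308} = \frac{1}{\frac{1156}{-871} + 308} = \frac{1}{1156 \left(- \frac{1}{871}\right) + 308} = \frac{1}{- \frac{1156}{871} + 308} = \frac{1}{\frac{267112}{871}} = \frac{871}{267112}$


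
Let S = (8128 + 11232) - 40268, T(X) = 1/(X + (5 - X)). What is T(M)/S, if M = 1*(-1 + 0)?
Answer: -1/104540 ≈ -9.5657e-6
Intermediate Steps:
M = -1 (M = 1*(-1) = -1)
T(X) = ⅕ (T(X) = 1/5 = ⅕)
S = -20908 (S = 19360 - 40268 = -20908)
T(M)/S = (⅕)/(-20908) = (⅕)*(-1/20908) = -1/104540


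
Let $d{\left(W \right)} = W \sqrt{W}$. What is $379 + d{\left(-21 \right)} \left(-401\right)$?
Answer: $379 + 8421 i \sqrt{21} \approx 379.0 + 38590.0 i$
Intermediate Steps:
$d{\left(W \right)} = W^{\frac{3}{2}}$
$379 + d{\left(-21 \right)} \left(-401\right) = 379 + \left(-21\right)^{\frac{3}{2}} \left(-401\right) = 379 + - 21 i \sqrt{21} \left(-401\right) = 379 + 8421 i \sqrt{21}$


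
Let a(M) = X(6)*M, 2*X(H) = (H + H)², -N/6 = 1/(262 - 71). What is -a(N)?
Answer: 432/191 ≈ 2.2618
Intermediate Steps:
N = -6/191 (N = -6/(262 - 71) = -6/191 ≈ -0.031414)
X(H) = 2*H² (X(H) = (H + H)²/2 = (2*H)²/2 = (4*H²)/2 = 2*H²)
a(M) = 72*M (a(M) = (2*6²)*M = (2*36)*M = 72*M)
-a(N) = -72*(-6)/191 = -1*(-432/191) = 432/191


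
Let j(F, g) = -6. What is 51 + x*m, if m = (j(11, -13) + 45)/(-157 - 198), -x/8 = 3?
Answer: 19041/355 ≈ 53.637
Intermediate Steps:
x = -24 (x = -8*3 = -24)
m = -39/355 (m = (-6 + 45)/(-157 - 198) = 39/(-355) = 39*(-1/355) = -39/355 ≈ -0.10986)
51 + x*m = 51 - 24*(-39/355) = 51 + 936/355 = 19041/355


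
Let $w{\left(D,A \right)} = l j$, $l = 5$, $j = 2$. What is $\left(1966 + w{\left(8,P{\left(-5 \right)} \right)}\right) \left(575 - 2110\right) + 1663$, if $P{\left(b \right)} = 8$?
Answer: $-3031497$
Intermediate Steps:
$w{\left(D,A \right)} = 10$ ($w{\left(D,A \right)} = 5 \cdot 2 = 10$)
$\left(1966 + w{\left(8,P{\left(-5 \right)} \right)}\right) \left(575 - 2110\right) + 1663 = \left(1966 + 10\right) \left(575 - 2110\right) + 1663 = 1976 \left(-1535\right) + 1663 = -3033160 + 1663 = -3031497$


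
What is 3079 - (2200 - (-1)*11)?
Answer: 868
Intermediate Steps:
3079 - (2200 - (-1)*11) = 3079 - (2200 - 1*(-11)) = 3079 - (2200 + 11) = 3079 - 1*2211 = 3079 - 2211 = 868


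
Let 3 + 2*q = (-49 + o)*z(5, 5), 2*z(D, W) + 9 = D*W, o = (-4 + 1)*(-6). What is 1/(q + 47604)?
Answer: 2/94957 ≈ 2.1062e-5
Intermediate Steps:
o = 18 (o = -3*(-6) = 18)
z(D, W) = -9/2 + D*W/2 (z(D, W) = -9/2 + (D*W)/2 = -9/2 + D*W/2)
q = -251/2 (q = -3/2 + ((-49 + 18)*(-9/2 + (1/2)*5*5))/2 = -3/2 + (-31*(-9/2 + 25/2))/2 = -3/2 + (-31*8)/2 = -3/2 + (1/2)*(-248) = -3/2 - 124 = -251/2 ≈ -125.50)
1/(q + 47604) = 1/(-251/2 + 47604) = 1/(94957/2) = 2/94957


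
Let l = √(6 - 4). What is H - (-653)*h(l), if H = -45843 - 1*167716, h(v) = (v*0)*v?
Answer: -213559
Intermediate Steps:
l = √2 ≈ 1.4142
h(v) = 0 (h(v) = 0*v = 0)
H = -213559 (H = -45843 - 167716 = -213559)
H - (-653)*h(l) = -213559 - (-653)*0 = -213559 - 1*0 = -213559 + 0 = -213559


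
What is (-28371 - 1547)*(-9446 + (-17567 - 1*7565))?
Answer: 1034504604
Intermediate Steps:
(-28371 - 1547)*(-9446 + (-17567 - 1*7565)) = -29918*(-9446 + (-17567 - 7565)) = -29918*(-9446 - 25132) = -29918*(-34578) = 1034504604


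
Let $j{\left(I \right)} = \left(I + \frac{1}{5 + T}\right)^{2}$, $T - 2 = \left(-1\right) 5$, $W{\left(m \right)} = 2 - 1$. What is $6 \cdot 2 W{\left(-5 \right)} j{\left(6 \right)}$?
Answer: $507$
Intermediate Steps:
$W{\left(m \right)} = 1$ ($W{\left(m \right)} = 2 - 1 = 1$)
$T = -3$ ($T = 2 - 5 = -3$)
$j{\left(I \right)} = \left(\frac{1}{2} + I\right)^{2}$ ($j{\left(I \right)} = \left(I + \frac{1}{5 - 3}\right)^{2} = \left(I + \frac{1}{2}\right)^{2} = \left(\frac{1}{2} + I\right)^{2}$)
$6 \cdot 2 W{\left(-5 \right)} j{\left(6 \right)} = 6 \cdot 2 \cdot 1 \frac{\left(1 + 2 \cdot 6\right)^{2}}{4} = 6 \cdot 2 \frac{\left(1 + 12\right)^{2}}{4} = 12 \frac{13^{2}}{4} = 12 \cdot \frac{1}{4} \cdot 169 = 12 \cdot \frac{169}{4} = 507$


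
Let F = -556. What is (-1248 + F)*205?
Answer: -369820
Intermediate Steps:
(-1248 + F)*205 = (-1248 - 556)*205 = -1804*205 = -369820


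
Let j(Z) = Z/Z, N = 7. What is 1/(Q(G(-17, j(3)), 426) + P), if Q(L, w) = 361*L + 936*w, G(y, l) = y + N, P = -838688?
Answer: -1/443562 ≈ -2.2545e-6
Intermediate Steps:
j(Z) = 1
G(y, l) = 7 + y (G(y, l) = y + 7 = 7 + y)
1/(Q(G(-17, j(3)), 426) + P) = 1/((361*(7 - 17) + 936*426) - 838688) = 1/((361*(-10) + 398736) - 838688) = 1/((-3610 + 398736) - 838688) = 1/(395126 - 838688) = 1/(-443562) = -1/443562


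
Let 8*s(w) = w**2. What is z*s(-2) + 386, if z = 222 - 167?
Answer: 827/2 ≈ 413.50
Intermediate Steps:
s(w) = w**2/8
z = 55
z*s(-2) + 386 = 55*((1/8)*(-2)**2) + 386 = 55*((1/8)*4) + 386 = 55*(1/2) + 386 = 55/2 + 386 = 827/2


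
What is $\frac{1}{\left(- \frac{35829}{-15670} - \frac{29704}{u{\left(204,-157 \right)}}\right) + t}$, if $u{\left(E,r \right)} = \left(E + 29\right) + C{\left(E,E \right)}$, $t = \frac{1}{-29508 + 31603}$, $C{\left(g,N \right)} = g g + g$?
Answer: $\frac{55221728738}{87283549357} \approx 0.63267$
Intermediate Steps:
$C{\left(g,N \right)} = g + g^{2}$ ($C{\left(g,N \right)} = g^{2} + g = g + g^{2}$)
$t = \frac{1}{2095} \approx 0.00047733$
$u{\left(E,r \right)} = 29 + E + E \left(1 + E\right)$ ($u{\left(E,r \right)} = \left(E + 29\right) + E \left(1 + E\right) = \left(29 + E\right) + E \left(1 + E\right) = 29 + E + E \left(1 + E\right)$)
$\frac{1}{\left(- \frac{35829}{-15670} - \frac{29704}{u{\left(204,-157 \right)}}\right) + t} = \frac{1}{\left(- \frac{35829}{-15670} - \frac{29704}{29 + 204 + 204 \left(1 + 204\right)}\right) + \frac{1}{2095}} = \frac{1}{\left(\left(-35829\right) \left(- \frac{1}{15670}\right) - \frac{29704}{29 + 204 + 204 \cdot 205}\right) + \frac{1}{2095}} = \frac{1}{\left(\frac{35829}{15670} - \frac{29704}{29 + 204 + 41820}\right) + \frac{1}{2095}} = \frac{1}{\left(\frac{35829}{15670} - \frac{29704}{42053}\right) + \frac{1}{2095}} = \frac{1}{\frac{1041255257}{658970510} + \frac{1}{2095}} = \frac{1}{\frac{87283549357}{55221728738}} = \frac{55221728738}{87283549357}$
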